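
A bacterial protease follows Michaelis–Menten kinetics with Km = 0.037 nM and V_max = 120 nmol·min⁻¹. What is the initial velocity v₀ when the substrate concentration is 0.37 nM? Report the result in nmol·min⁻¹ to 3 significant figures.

v = Vmax·[S]/(Km + [S]) = 120 × 0.37 / (0.037 + 0.37)
  = 44.40 / 0.4070 = 109 nmol·min⁻¹.

109 nmol·min⁻¹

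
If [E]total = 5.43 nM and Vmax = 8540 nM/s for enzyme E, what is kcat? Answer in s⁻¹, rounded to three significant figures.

1570 s⁻¹

kcat = Vmax/[E]total = 8540 nM/s / 5.43 nM = 1570 s⁻¹.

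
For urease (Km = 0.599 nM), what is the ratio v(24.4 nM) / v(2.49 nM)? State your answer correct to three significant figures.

The fractional saturations are [S]/(Km+[S]) = 2.49/3.089 = 0.8061 and 24.4/25.00 = 0.9760.
v₂/v₁ is just their ratio: 0.9760/0.8061 = 1.21.

1.21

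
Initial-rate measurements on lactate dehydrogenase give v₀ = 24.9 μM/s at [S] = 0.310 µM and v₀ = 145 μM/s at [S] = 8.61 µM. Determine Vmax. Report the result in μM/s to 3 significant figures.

177 μM/s

From v = Vmax[S]/(Km+[S]), each point gives Vmax = v(Km+[S])/[S].
Equating: 24.9(Km+0.310)/0.310 = 145(Km+8.61)/8.61.
80.32·Km + 24.9 = 16.84·Km + 145, so (80.32 − 16.84)·Km = 145 − 24.9.
Km = 120.1/63.48 = 1.89 µM; then Vmax = 24.9(1.89+0.310)/0.310 = 177 μM/s.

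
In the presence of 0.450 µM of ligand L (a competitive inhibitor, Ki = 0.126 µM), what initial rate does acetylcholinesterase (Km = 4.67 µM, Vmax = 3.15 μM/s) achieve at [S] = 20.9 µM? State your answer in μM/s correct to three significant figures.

1.56 μM/s

With α = 1 + [I]/Ki = 1 + 0.450/0.126 = 4.571, the competitive rate law is v = Vmax[S] / (αKm + [S]).
v = 3.15×20.9 / (4.571×4.67 + 20.9) = 65.83/42.25 = 1.56 μM/s.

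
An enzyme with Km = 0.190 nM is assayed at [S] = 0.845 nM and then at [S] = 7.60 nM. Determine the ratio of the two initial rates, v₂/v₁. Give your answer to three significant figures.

The fractional saturations are [S]/(Km+[S]) = 0.845/1.035 = 0.8164 and 7.60/7.790 = 0.9756.
v₂/v₁ is just their ratio: 0.9756/0.8164 = 1.19.

1.19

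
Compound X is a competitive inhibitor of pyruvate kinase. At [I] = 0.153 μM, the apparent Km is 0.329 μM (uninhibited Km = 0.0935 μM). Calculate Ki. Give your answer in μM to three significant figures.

0.0607 μM

Competitive: Km,app = α·Km with α = 1 + [I]/Ki.
α = Km,app/Km = 0.329/0.0935 = 3.519.
Ki = [I]/(α − 1) = 0.153/2.519 = 0.0607 μM.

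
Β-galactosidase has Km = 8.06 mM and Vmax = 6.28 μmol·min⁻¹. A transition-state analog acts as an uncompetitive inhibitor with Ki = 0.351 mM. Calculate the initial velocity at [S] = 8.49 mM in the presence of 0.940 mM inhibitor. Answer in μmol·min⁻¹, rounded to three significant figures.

α = 1 + [I]/Ki = 1 + 0.940/0.351 = 3.678.
For an uncompetitive inhibitor, both parameters are divided by α, giving Vmax/α and Km/α: Km,app = 2.19 mM, Vmax,app = 1.71 μmol·min⁻¹.
v = Vmax,app·[S]/(Km,app + [S]) = 1.71 × 8.49/(2.19 + 8.49) = 1.36 μmol·min⁻¹.

1.36 μmol·min⁻¹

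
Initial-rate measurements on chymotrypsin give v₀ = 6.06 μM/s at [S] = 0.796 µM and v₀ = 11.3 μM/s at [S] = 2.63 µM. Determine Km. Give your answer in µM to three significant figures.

From v = Vmax[S]/(Km+[S]), each point gives Vmax = v(Km+[S])/[S].
Equating: 6.06(Km+0.796)/0.796 = 11.3(Km+2.63)/2.63.
7.613·Km + 6.06 = 4.297·Km + 11.3, so (7.613 − 4.297)·Km = 11.3 − 6.06.
Km = 5.240/3.316 = 1.58 µM; then Vmax = 6.06(1.58+0.796)/0.796 = 18.1 μM/s.

1.58 µM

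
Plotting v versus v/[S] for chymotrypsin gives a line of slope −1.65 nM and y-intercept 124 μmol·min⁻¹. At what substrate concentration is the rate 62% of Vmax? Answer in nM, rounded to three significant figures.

The Eadie–Hofstee slope gives Km = 1.65 nM (slope = −Km).
v/Vmax = [S]/(Km+[S]) = 0.62 ⇒ [S] = Km·0.62/(1−0.62) = 1.65 × 1.632 = 2.69 nM.

2.69 nM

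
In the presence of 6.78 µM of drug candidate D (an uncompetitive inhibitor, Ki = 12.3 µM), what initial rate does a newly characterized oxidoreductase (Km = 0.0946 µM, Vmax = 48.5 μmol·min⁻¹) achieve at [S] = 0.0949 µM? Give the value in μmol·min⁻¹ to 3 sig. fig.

α = 1 + [I]/Ki = 1 + 6.78/12.3 = 1.551.
For an uncompetitive inhibitor, both parameters are divided by α, giving Vmax/α and Km/α: Km,app = 0.0610 µM, Vmax,app = 31.3 μmol·min⁻¹.
v = Vmax,app·[S]/(Km,app + [S]) = 31.3 × 0.0949/(0.0610 + 0.0949) = 19.0 μmol·min⁻¹.

19.0 μmol·min⁻¹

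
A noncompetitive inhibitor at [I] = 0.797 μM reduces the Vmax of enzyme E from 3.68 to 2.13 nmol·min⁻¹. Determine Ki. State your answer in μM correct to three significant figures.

Noncompetitive: Vmax,app = Vmax/α with α = 1 + [I]/Ki.
α = Vmax/Vmax,app = 3.68/2.13 = 1.728.
Since α = 1 + [I]/Ki, [I]/Ki = 1.728 − 1 = 0.7277 and Ki = 0.797/0.7277 = 1.10 μM.

1.10 μM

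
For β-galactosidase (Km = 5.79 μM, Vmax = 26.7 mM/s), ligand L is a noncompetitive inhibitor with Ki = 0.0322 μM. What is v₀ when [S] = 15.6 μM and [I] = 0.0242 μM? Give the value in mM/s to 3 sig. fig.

11.1 mM/s

α = 1 + [I]/Ki = 1 + 0.0242/0.0322 = 1.752.
For a noncompetitive inhibitor, Vmax is reduced to Vmax/α while Km is unchanged: Km,app = 5.79 μM, Vmax,app = 15.2 mM/s.
v = Vmax,app·[S]/(Km,app + [S]) = 15.2 × 15.6/(5.79 + 15.6) = 11.1 mM/s.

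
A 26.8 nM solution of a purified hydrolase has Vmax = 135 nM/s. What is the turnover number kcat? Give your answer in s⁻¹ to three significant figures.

5.04 s⁻¹

kcat = Vmax/[E]total = 135 nM/s / 26.8 nM = 5.04 s⁻¹.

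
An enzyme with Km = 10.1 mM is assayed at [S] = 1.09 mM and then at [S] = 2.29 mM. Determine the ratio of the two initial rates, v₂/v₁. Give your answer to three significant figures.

1.90

Since Vmax cancels, v₂/v₁ = [S]₂(Km+[S]₁) / [S]₁(Km+[S]₂).
= 2.29×(10.1+1.09) / (1.09×(10.1+2.29)) = 25.63/13.51 = 1.90.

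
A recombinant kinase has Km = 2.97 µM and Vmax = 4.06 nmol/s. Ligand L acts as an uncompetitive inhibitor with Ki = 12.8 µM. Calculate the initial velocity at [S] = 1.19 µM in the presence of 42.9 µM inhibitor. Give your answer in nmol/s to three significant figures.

With α = 1 + [I]/Ki = 1 + 42.9/12.8 = 4.352, the uncompetitive rate law is v = (Vmax/α)·[S] / (Km/α + [S]).
v = (4.06/4.352)×1.19 / (2.97/4.352 + 1.19) = 1.110/1.873 = 0.593 nmol/s.

0.593 nmol/s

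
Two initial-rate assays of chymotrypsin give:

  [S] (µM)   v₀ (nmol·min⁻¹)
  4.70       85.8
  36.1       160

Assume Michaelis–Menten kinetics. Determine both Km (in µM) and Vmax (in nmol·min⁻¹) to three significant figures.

In reciprocal form, 1/v = (Km/Vmax)·(1/[S]) + 1/Vmax. The two points give (1/[S], 1/v) = (0.2128, 0.01166) and (0.02770, 0.006250).
Slope = (0.01166 − 0.006250)/(0.2128 − 0.02770) = 0.02921; intercept = 0.01166 − 0.02921×0.2128 = 0.005441.
Vmax = 1/intercept = 184 nmol·min⁻¹; Km = slope × Vmax = 0.02921 × 184 = 5.37 µM.

Km = 5.37 µM; Vmax = 184 nmol·min⁻¹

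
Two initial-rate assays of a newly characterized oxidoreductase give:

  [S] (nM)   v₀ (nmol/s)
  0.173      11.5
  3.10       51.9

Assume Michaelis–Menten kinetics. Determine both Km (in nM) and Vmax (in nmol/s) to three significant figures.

In reciprocal form, 1/v = (Km/Vmax)·(1/[S]) + 1/Vmax. The two points give (1/[S], 1/v) = (5.780, 0.08696) and (0.3226, 0.01927).
Slope = (0.08696 − 0.01927)/(5.780 − 0.3226) = 0.01240; intercept = 0.08696 − 0.01240×5.780 = 0.01527.
Vmax = 1/intercept = 65.5 nmol/s; Km = slope × Vmax = 0.01240 × 65.5 = 0.812 nM.

Km = 0.812 nM; Vmax = 65.5 nmol/s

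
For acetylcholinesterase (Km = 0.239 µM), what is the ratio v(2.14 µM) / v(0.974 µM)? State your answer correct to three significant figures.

1.12

Since Vmax cancels, v₂/v₁ = [S]₂(Km+[S]₁) / [S]₁(Km+[S]₂).
= 2.14×(0.239+0.974) / (0.974×(0.239+2.14)) = 2.596/2.317 = 1.12.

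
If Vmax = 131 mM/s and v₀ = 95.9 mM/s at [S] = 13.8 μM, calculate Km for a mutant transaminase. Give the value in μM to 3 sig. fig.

From v = Vmax[S]/(Km+[S]), Km = [S](Vmax − v)/v.
Km = 13.8 × (131 − 95.9) / 95.9 = 484.4/95.9 = 5.05 μM.

5.05 μM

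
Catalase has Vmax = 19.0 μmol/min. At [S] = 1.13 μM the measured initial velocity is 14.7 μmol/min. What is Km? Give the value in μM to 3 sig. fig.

0.331 μM

v/Vmax = 14.7/19.0 = 0.7737 = [S]/(Km+[S]).
So Km + [S] = [S]/0.7737 = 1.461 μM, giving Km = 1.461 − 1.13 = 0.331 μM.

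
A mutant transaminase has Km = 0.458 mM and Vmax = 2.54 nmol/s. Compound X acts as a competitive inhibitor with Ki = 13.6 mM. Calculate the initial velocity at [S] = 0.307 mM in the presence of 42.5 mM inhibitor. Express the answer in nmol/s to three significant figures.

0.355 nmol/s

With α = 1 + [I]/Ki = 1 + 42.5/13.6 = 4.125, the competitive rate law is v = Vmax[S] / (αKm + [S]).
v = 2.54×0.307 / (4.125×0.458 + 0.307) = 0.7798/2.196 = 0.355 nmol/s.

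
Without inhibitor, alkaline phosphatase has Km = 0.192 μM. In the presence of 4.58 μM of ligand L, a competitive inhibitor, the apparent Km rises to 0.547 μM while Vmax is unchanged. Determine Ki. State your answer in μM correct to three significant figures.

2.48 μM

Competitive: Km,app = α·Km with α = 1 + [I]/Ki.
α = Km,app/Km = 0.547/0.192 = 2.849.
Since α = 1 + [I]/Ki, [I]/Ki = 2.849 − 1 = 1.849 and Ki = 4.58/1.849 = 2.48 μM.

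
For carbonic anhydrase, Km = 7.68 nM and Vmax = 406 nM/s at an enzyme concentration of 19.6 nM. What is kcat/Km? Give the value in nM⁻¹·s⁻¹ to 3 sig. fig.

kcat = Vmax/[E]total = 406/19.6 = 20.7 s⁻¹.
kcat/Km = 20.7/7.68 = 2.70 nM⁻¹·s⁻¹.

2.70 nM⁻¹·s⁻¹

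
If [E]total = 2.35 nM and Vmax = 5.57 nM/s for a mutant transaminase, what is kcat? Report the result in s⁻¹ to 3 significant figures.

2.37 s⁻¹

kcat = Vmax/[E]total = 5.57 nM/s / 2.35 nM = 2.37 s⁻¹.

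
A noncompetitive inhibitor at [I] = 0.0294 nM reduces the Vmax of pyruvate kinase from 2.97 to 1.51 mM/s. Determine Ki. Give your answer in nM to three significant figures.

Noncompetitive: Vmax,app = Vmax/α with α = 1 + [I]/Ki.
α = Vmax/Vmax,app = 2.97/1.51 = 1.967.
Since α = 1 + [I]/Ki, [I]/Ki = 1.967 − 1 = 0.9669 and Ki = 0.0294/0.9669 = 0.0304 nM.

0.0304 nM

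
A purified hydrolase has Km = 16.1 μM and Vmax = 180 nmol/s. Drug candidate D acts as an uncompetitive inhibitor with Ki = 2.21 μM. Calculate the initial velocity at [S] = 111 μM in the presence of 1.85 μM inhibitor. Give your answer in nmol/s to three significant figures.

90.8 nmol/s

α = 1 + [I]/Ki = 1 + 1.85/2.21 = 1.837.
For an uncompetitive inhibitor, both parameters are divided by α, giving Vmax/α and Km/α: Km,app = 8.76 μM, Vmax,app = 98.0 nmol/s.
v = Vmax,app·[S]/(Km,app + [S]) = 98.0 × 111/(8.76 + 111) = 90.8 nmol/s.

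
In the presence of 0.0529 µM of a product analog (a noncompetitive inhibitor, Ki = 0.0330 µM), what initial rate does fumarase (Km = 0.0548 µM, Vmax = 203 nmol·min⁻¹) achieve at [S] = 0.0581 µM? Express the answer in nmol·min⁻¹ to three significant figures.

40.1 nmol·min⁻¹

α = 1 + [I]/Ki = 1 + 0.0529/0.0330 = 2.603.
For a noncompetitive inhibitor, Vmax is reduced to Vmax/α while Km is unchanged: Km,app = 0.0548 µM, Vmax,app = 78.0 nmol·min⁻¹.
v = Vmax,app·[S]/(Km,app + [S]) = 78.0 × 0.0581/(0.0548 + 0.0581) = 40.1 nmol·min⁻¹.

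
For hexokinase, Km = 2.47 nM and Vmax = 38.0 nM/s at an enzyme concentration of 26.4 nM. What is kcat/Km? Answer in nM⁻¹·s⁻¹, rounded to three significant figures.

kcat = Vmax/[E]total = 38.0/26.4 = 1.44 s⁻¹.
kcat/Km = 1.44/2.47 = 0.583 nM⁻¹·s⁻¹.

0.583 nM⁻¹·s⁻¹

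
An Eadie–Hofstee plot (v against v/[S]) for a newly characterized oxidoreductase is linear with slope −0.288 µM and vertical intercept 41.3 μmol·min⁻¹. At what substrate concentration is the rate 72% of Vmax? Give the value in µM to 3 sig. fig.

0.741 µM

The Eadie–Hofstee slope gives Km = 0.288 µM (slope = −Km).
v/Vmax = [S]/(Km+[S]) = 0.72 ⇒ [S] = Km·0.72/(1−0.72) = 0.288 × 2.571 = 0.741 µM.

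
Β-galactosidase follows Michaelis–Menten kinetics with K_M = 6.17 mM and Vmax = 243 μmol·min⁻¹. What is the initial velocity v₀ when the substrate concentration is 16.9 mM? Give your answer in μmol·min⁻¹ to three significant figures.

[S]/(Km+[S]) = 16.9/23.07 = 0.7326, the fractional saturation.
v = 0.7326 × Vmax = 0.7326 × 243 = 178 μmol·min⁻¹.

178 μmol·min⁻¹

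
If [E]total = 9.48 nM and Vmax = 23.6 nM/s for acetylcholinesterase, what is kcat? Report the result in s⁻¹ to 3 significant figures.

2.49 s⁻¹

kcat = Vmax/[E]total = 23.6 nM/s / 9.48 nM = 2.49 s⁻¹.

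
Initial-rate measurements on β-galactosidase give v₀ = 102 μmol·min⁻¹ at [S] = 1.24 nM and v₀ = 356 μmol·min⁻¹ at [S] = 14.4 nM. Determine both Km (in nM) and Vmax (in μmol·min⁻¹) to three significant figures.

In reciprocal form, 1/v = (Km/Vmax)·(1/[S]) + 1/Vmax. The two points give (1/[S], 1/v) = (0.8065, 0.009804) and (0.06944, 0.002809).
Slope = (0.009804 − 0.002809)/(0.8065 − 0.06944) = 0.009491; intercept = 0.009804 − 0.009491×0.8065 = 0.002150.
Vmax = 1/intercept = 465 μmol·min⁻¹; Km = slope × Vmax = 0.009491 × 465 = 4.41 nM.

Km = 4.41 nM; Vmax = 465 μmol·min⁻¹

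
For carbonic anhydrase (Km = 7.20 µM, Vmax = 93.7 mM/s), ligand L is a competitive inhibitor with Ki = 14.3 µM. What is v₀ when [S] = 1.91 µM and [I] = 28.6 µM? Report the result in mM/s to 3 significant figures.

With α = 1 + [I]/Ki = 1 + 28.6/14.3 = 3.000, the competitive rate law is v = Vmax[S] / (αKm + [S]).
v = 93.7×1.91 / (3.000×7.20 + 1.91) = 179.0/23.51 = 7.61 mM/s.

7.61 mM/s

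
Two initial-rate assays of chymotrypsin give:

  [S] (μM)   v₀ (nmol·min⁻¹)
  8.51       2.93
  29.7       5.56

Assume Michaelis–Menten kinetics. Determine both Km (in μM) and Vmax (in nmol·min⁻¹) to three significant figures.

Km = 16.7 μM; Vmax = 8.69 nmol·min⁻¹

From v = Vmax[S]/(Km+[S]), each point gives Vmax = v(Km+[S])/[S].
Equating: 2.93(Km+8.51)/8.51 = 5.56(Km+29.7)/29.7.
0.3443·Km + 2.93 = 0.1872·Km + 5.56, so (0.3443 − 0.1872)·Km = 5.56 − 2.93.
Km = 2.630/0.1571 = 16.7 μM; then Vmax = 2.93(16.7+8.51)/8.51 = 8.69 nmol·min⁻¹.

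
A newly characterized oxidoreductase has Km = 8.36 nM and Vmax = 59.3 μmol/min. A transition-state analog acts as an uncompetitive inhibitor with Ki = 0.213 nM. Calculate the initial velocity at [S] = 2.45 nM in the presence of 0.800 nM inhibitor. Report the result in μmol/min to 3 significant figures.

7.26 μmol/min

α = 1 + [I]/Ki = 1 + 0.800/0.213 = 4.756.
For an uncompetitive inhibitor, both parameters are divided by α, giving Vmax/α and Km/α: Km,app = 1.76 nM, Vmax,app = 12.5 μmol/min.
v = Vmax,app·[S]/(Km,app + [S]) = 12.5 × 2.45/(1.76 + 2.45) = 7.26 μmol/min.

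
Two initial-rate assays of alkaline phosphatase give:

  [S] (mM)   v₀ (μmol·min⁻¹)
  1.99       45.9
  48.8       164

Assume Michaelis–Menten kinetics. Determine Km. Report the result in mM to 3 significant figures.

From v = Vmax[S]/(Km+[S]), each point gives Vmax = v(Km+[S])/[S].
Equating: 45.9(Km+1.99)/1.99 = 164(Km+48.8)/48.8.
23.07·Km + 45.9 = 3.361·Km + 164, so (23.07 − 3.361)·Km = 164 − 45.9.
Km = 118.1/19.70 = 5.99 mM; then Vmax = 45.9(5.99+1.99)/1.99 = 184 μmol·min⁻¹.

5.99 mM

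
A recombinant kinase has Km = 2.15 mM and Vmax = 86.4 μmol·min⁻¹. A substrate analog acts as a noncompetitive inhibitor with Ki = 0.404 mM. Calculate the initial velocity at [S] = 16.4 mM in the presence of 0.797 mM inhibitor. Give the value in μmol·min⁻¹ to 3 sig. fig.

α = 1 + [I]/Ki = 1 + 0.797/0.404 = 2.973.
For a noncompetitive inhibitor, Vmax is reduced to Vmax/α while Km is unchanged: Km,app = 2.15 mM, Vmax,app = 29.1 μmol·min⁻¹.
v = Vmax,app·[S]/(Km,app + [S]) = 29.1 × 16.4/(2.15 + 16.4) = 25.7 μmol·min⁻¹.

25.7 μmol·min⁻¹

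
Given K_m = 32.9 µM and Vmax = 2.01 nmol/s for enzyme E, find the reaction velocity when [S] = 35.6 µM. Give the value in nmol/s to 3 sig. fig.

[S]/(Km+[S]) = 35.6/68.50 = 0.5197, the fractional saturation.
v = 0.5197 × Vmax = 0.5197 × 2.01 = 1.04 nmol/s.

1.04 nmol/s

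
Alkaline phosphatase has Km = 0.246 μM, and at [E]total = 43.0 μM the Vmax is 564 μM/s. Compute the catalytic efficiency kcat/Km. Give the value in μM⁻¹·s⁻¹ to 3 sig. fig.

53.3 μM⁻¹·s⁻¹

kcat = Vmax/[E]total = 564/43.0 = 13.1 s⁻¹.
kcat/Km = 13.1/0.246 = 53.3 μM⁻¹·s⁻¹.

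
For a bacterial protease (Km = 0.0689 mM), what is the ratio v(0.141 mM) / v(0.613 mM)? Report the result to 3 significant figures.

The fractional saturations are [S]/(Km+[S]) = 0.613/0.6819 = 0.8990 and 0.141/0.2099 = 0.6717.
v₂/v₁ is just their ratio: 0.6717/0.8990 = 0.747.

0.747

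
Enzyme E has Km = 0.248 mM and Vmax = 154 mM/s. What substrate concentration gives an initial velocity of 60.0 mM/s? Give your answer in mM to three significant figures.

0.158 mM

The required fractional saturation is v/Vmax = 60.0/154 = 0.3896.
Then [S]/(Km+[S]) = 0.3896 ⇒ [S] = 0.248 × 0.3896/(1 − 0.3896) = 0.158 mM.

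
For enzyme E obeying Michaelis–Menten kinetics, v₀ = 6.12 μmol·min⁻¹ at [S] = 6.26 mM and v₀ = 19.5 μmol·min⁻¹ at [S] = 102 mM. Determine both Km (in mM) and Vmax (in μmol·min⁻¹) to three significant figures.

In reciprocal form, 1/v = (Km/Vmax)·(1/[S]) + 1/Vmax. The two points give (1/[S], 1/v) = (0.1597, 0.1634) and (0.009804, 0.05128).
Slope = (0.1634 − 0.05128)/(0.1597 − 0.009804) = 0.7477; intercept = 0.1634 − 0.7477×0.1597 = 0.04395.
Vmax = 1/intercept = 22.8 μmol·min⁻¹; Km = slope × Vmax = 0.7477 × 22.8 = 17.0 mM.

Km = 17.0 mM; Vmax = 22.8 μmol·min⁻¹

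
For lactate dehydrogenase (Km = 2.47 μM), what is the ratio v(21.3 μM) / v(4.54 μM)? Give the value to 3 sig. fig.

1.38

The fractional saturations are [S]/(Km+[S]) = 4.54/7.010 = 0.6476 and 21.3/23.77 = 0.8961.
v₂/v₁ is just their ratio: 0.8961/0.6476 = 1.38.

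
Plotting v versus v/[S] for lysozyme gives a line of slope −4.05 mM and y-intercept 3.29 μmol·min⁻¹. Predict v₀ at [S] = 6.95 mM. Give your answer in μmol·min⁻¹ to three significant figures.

2.08 μmol·min⁻¹

In the Eadie–Hofstee form v = Vmax − Km·(v/[S]), the slope is −Km and the intercept is Vmax, so Km = 4.05 mM and Vmax = 3.29 μmol·min⁻¹.
v = 3.29 × 6.95/(4.05 + 6.95) = 2.08 μmol·min⁻¹.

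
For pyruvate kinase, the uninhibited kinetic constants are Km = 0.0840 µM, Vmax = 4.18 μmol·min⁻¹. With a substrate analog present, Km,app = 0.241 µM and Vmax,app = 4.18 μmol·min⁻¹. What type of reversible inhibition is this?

competitive

Km increases (0.0840 → 0.241 µM) while Vmax is unchanged — the hallmark of competitive inhibition.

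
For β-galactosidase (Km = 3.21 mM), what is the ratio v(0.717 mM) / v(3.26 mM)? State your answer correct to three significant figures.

The fractional saturations are [S]/(Km+[S]) = 3.26/6.470 = 0.5039 and 0.717/3.927 = 0.1826.
v₂/v₁ is just their ratio: 0.1826/0.5039 = 0.362.

0.362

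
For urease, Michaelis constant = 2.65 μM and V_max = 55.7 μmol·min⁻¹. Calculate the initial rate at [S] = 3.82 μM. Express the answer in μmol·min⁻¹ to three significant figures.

32.9 μmol·min⁻¹

[S]/(Km+[S]) = 3.82/6.470 = 0.5904, the fractional saturation.
v = 0.5904 × Vmax = 0.5904 × 55.7 = 32.9 μmol·min⁻¹.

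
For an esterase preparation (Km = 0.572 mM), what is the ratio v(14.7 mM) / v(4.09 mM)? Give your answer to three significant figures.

1.10

Since Vmax cancels, v₂/v₁ = [S]₂(Km+[S]₁) / [S]₁(Km+[S]₂).
= 14.7×(0.572+4.09) / (4.09×(0.572+14.7)) = 68.53/62.46 = 1.10.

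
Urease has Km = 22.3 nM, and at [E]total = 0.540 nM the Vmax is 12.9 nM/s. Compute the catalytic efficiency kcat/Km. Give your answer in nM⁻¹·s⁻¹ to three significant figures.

1.07 nM⁻¹·s⁻¹

kcat = Vmax/[E]total = 12.9/0.540 = 23.9 s⁻¹.
kcat/Km = 23.9/22.3 = 1.07 nM⁻¹·s⁻¹.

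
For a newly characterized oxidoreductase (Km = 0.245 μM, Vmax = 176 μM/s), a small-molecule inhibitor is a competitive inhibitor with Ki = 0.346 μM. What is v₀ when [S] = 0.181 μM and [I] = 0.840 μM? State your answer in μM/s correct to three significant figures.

α = 1 + [I]/Ki = 1 + 0.840/0.346 = 3.428.
For a competitive inhibitor, Vmax is unchanged and the apparent Km becomes α·Km: Km,app = 0.840 μM, Vmax,app = 176 μM/s.
v = Vmax,app·[S]/(Km,app + [S]) = 176 × 0.181/(0.840 + 0.181) = 31.2 μM/s.

31.2 μM/s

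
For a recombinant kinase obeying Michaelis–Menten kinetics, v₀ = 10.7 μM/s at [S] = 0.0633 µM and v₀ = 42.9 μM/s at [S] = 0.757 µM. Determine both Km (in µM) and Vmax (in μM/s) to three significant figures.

In reciprocal form, 1/v = (Km/Vmax)·(1/[S]) + 1/Vmax. The two points give (1/[S], 1/v) = (15.80, 0.09346) and (1.321, 0.02331).
Slope = (0.09346 − 0.02331)/(15.80 − 1.321) = 0.004846; intercept = 0.09346 − 0.004846×15.80 = 0.01691.
Vmax = 1/intercept = 59.1 μM/s; Km = slope × Vmax = 0.004846 × 59.1 = 0.287 µM.

Km = 0.287 µM; Vmax = 59.1 μM/s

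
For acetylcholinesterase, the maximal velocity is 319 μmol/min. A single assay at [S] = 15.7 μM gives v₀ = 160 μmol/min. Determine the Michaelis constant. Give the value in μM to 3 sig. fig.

From v = Vmax[S]/(Km+[S]), Km = [S](Vmax − v)/v.
Km = 15.7 × (319 − 160) / 160 = 2496/160 = 15.6 μM.

15.6 μM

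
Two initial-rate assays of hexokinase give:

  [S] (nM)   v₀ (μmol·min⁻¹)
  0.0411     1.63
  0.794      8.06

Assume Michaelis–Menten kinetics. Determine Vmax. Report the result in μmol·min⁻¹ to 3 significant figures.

From v = Vmax[S]/(Km+[S]), each point gives Vmax = v(Km+[S])/[S].
Equating: 1.63(Km+0.0411)/0.0411 = 8.06(Km+0.794)/0.794.
39.66·Km + 1.63 = 10.15·Km + 8.06, so (39.66 − 10.15)·Km = 8.06 − 1.63.
Km = 6.430/29.51 = 0.218 nM; then Vmax = 1.63(0.218+0.0411)/0.0411 = 10.3 μmol·min⁻¹.

10.3 μmol·min⁻¹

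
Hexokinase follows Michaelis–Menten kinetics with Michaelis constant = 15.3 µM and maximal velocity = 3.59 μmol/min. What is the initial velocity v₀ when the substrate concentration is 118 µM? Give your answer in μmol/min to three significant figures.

3.18 μmol/min

v = Vmax·[S]/(Km + [S]) = 3.59 × 118 / (15.3 + 118)
  = 423.6 / 133.3 = 3.18 μmol/min.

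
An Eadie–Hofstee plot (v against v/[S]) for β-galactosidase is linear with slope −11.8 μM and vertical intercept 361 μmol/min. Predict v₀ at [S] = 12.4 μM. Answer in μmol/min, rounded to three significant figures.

185 μmol/min

In the Eadie–Hofstee form v = Vmax − Km·(v/[S]), the slope is −Km and the intercept is Vmax, so Km = 11.8 μM and Vmax = 361 μmol/min.
v = 361 × 12.4/(11.8 + 12.4) = 185 μmol/min.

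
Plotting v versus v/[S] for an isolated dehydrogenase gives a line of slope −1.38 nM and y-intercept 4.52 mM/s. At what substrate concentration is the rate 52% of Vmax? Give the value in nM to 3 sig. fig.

The Eadie–Hofstee slope gives Km = 1.38 nM (slope = −Km).
v/Vmax = [S]/(Km+[S]) = 0.52 ⇒ [S] = Km·0.52/(1−0.52) = 1.38 × 1.083 = 1.50 nM.

1.50 nM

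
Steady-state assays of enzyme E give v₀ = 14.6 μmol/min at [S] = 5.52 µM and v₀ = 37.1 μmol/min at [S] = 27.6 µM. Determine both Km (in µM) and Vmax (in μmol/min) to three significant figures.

Km = 17.3 µM; Vmax = 60.4 μmol/min

In reciprocal form, 1/v = (Km/Vmax)·(1/[S]) + 1/Vmax. The two points give (1/[S], 1/v) = (0.1812, 0.06849) and (0.03623, 0.02695).
Slope = (0.06849 − 0.02695)/(0.1812 − 0.03623) = 0.2866; intercept = 0.06849 − 0.2866×0.1812 = 0.01657.
Vmax = 1/intercept = 60.4 μmol/min; Km = slope × Vmax = 0.2866 × 60.4 = 17.3 µM.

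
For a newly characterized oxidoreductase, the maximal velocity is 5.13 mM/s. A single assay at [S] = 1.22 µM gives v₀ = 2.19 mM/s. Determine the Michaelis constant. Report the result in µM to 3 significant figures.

From v = Vmax[S]/(Km+[S]), Km = [S](Vmax − v)/v.
Km = 1.22 × (5.13 − 2.19) / 2.19 = 3.587/2.19 = 1.64 µM.

1.64 µM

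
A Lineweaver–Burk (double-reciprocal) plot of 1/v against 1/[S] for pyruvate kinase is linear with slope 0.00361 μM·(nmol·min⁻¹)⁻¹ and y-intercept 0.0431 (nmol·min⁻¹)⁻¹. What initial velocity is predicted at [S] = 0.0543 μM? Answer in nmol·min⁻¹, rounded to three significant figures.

9.13 nmol·min⁻¹

The y-intercept is 1/Vmax, so Vmax = 1/0.0431 = 23.2 nmol·min⁻¹.
The slope is Km/Vmax, so Km = 0.00361 × 23.2 = 0.0838 μM.
Then v = 23.2 × 0.0543/(0.0838 + 0.0543) = 9.13 nmol·min⁻¹.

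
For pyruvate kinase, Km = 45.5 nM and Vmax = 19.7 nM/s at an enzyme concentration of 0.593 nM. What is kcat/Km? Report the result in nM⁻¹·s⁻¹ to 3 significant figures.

0.730 nM⁻¹·s⁻¹

kcat = Vmax/[E]total = 19.7/0.593 = 33.2 s⁻¹.
kcat/Km = 33.2/45.5 = 0.730 nM⁻¹·s⁻¹.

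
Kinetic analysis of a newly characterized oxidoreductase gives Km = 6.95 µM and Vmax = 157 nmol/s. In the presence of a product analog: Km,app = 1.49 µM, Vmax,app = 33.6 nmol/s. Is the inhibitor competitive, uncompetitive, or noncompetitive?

Both Km and Vmax decrease by the same factor (~4.67-fold) — characteristic of uncompetitive inhibition.

uncompetitive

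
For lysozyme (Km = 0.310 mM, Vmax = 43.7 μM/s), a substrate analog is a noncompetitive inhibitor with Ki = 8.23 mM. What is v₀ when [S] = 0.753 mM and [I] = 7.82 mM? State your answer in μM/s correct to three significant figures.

15.9 μM/s

With α = 1 + [I]/Ki = 1 + 7.82/8.23 = 1.950, the noncompetitive rate law is v = (Vmax/α)·[S] / (Km + [S]).
v = (43.7/1.950)×0.753 / (0.310 + 0.753) = 16.87/1.063 = 15.9 μM/s.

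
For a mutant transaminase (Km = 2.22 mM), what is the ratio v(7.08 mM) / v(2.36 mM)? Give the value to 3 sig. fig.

Since Vmax cancels, v₂/v₁ = [S]₂(Km+[S]₁) / [S]₁(Km+[S]₂).
= 7.08×(2.22+2.36) / (2.36×(2.22+7.08)) = 32.43/21.95 = 1.48.

1.48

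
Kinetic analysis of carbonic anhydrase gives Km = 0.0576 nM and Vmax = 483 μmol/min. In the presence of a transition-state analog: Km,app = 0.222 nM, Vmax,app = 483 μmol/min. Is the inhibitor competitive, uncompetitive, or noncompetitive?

competitive

Km increases (0.0576 → 0.222 nM) while Vmax is unchanged — the hallmark of competitive inhibition.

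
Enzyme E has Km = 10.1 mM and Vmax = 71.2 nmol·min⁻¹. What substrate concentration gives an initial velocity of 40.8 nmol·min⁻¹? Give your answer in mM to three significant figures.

13.6 mM

Rearranging v = Vmax[S]/(Km+[S]) gives [S] = Km·v/(Vmax − v).
[S] = 10.1 × 40.8 / (71.2 − 40.8) = 412.1/30.40 = 13.6 mM.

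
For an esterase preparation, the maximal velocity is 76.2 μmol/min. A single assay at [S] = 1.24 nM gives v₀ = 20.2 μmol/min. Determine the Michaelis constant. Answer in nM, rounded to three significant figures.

From v = Vmax[S]/(Km+[S]), Km = [S](Vmax − v)/v.
Km = 1.24 × (76.2 − 20.2) / 20.2 = 69.44/20.2 = 3.44 nM.

3.44 nM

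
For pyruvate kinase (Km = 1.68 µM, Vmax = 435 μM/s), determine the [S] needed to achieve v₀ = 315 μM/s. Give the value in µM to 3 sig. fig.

4.41 µM

Rearranging v = Vmax[S]/(Km+[S]) gives [S] = Km·v/(Vmax − v).
[S] = 1.68 × 315 / (435 − 315) = 529.2/120.0 = 4.41 µM.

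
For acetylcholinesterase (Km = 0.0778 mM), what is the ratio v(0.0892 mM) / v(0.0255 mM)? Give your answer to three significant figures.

2.16

The fractional saturations are [S]/(Km+[S]) = 0.0255/0.1033 = 0.2469 and 0.0892/0.1670 = 0.5341.
v₂/v₁ is just their ratio: 0.5341/0.2469 = 2.16.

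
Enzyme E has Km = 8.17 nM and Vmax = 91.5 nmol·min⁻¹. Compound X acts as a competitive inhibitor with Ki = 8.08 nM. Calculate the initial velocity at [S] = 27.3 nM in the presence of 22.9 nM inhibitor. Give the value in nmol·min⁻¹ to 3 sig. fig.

42.6 nmol·min⁻¹

α = 1 + [I]/Ki = 1 + 22.9/8.08 = 3.834.
For a competitive inhibitor, Vmax is unchanged and the apparent Km becomes α·Km: Km,app = 31.3 nM, Vmax,app = 91.5 nmol·min⁻¹.
v = Vmax,app·[S]/(Km,app + [S]) = 91.5 × 27.3/(31.3 + 27.3) = 42.6 nmol·min⁻¹.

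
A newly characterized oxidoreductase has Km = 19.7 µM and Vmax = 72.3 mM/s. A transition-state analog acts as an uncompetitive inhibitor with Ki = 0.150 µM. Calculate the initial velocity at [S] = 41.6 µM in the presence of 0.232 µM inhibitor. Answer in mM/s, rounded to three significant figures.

α = 1 + [I]/Ki = 1 + 0.232/0.150 = 2.547.
For an uncompetitive inhibitor, both parameters are divided by α, giving Vmax/α and Km/α: Km,app = 7.74 µM, Vmax,app = 28.4 mM/s.
v = Vmax,app·[S]/(Km,app + [S]) = 28.4 × 41.6/(7.74 + 41.6) = 23.9 mM/s.

23.9 mM/s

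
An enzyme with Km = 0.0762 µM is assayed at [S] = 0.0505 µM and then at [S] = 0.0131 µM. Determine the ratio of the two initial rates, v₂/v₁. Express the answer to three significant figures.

The fractional saturations are [S]/(Km+[S]) = 0.0505/0.1267 = 0.3986 and 0.0131/0.08930 = 0.1467.
v₂/v₁ is just their ratio: 0.1467/0.3986 = 0.368.

0.368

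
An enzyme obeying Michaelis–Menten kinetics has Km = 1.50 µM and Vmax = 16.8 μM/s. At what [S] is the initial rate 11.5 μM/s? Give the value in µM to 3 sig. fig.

3.25 µM

The required fractional saturation is v/Vmax = 11.5/16.8 = 0.6845.
Then [S]/(Km+[S]) = 0.6845 ⇒ [S] = 1.50 × 0.6845/(1 − 0.6845) = 3.25 µM.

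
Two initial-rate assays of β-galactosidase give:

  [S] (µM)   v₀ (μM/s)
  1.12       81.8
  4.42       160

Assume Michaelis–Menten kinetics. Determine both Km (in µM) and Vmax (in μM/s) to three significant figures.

Km = 2.12 µM; Vmax = 237 μM/s

From v = Vmax[S]/(Km+[S]), each point gives Vmax = v(Km+[S])/[S].
Equating: 81.8(Km+1.12)/1.12 = 160(Km+4.42)/4.42.
73.04·Km + 81.8 = 36.20·Km + 160, so (73.04 − 36.20)·Km = 160 − 81.8.
Km = 78.20/36.84 = 2.12 µM; then Vmax = 81.8(2.12+1.12)/1.12 = 237 μM/s.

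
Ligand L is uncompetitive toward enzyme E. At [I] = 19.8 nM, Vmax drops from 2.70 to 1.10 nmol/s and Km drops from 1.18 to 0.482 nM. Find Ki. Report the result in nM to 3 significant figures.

13.6 nM

Uncompetitive: Vmax,app = Vmax/α (and Km,app = Km/α) with α = 1 + [I]/Ki.
α = Vmax/Vmax,app = 2.70/1.10 = 2.455.
Since α = 1 + [I]/Ki, [I]/Ki = 2.455 − 1 = 1.455 and Ki = 19.8/1.455 = 13.6 nM.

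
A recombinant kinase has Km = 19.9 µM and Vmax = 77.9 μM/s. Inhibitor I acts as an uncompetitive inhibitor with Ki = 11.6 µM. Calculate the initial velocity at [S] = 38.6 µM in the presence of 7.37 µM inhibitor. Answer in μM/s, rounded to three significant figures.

36.2 μM/s

α = 1 + [I]/Ki = 1 + 7.37/11.6 = 1.635.
For an uncompetitive inhibitor, both parameters are divided by α, giving Vmax/α and Km/α: Km,app = 12.2 µM, Vmax,app = 47.6 μM/s.
v = Vmax,app·[S]/(Km,app + [S]) = 47.6 × 38.6/(12.2 + 38.6) = 36.2 μM/s.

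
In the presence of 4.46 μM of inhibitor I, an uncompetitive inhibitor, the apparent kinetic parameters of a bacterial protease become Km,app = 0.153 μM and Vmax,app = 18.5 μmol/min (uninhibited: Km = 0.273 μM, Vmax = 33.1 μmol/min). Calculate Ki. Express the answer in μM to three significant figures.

Uncompetitive: Vmax,app = Vmax/α (and Km,app = Km/α) with α = 1 + [I]/Ki.
α = Vmax/Vmax,app = 33.1/18.5 = 1.789.
Ki = [I]/(α − 1) = 4.46/0.7892 = 5.65 μM.

5.65 μM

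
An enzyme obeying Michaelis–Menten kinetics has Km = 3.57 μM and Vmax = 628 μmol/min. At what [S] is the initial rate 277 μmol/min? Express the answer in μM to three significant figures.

The required fractional saturation is v/Vmax = 277/628 = 0.4411.
Then [S]/(Km+[S]) = 0.4411 ⇒ [S] = 3.57 × 0.4411/(1 − 0.4411) = 2.82 μM.

2.82 μM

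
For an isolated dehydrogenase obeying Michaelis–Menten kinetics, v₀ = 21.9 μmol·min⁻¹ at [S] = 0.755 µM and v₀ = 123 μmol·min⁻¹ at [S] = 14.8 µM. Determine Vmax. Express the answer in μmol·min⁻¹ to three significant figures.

164 μmol·min⁻¹

From v = Vmax[S]/(Km+[S]), each point gives Vmax = v(Km+[S])/[S].
Equating: 21.9(Km+0.755)/0.755 = 123(Km+14.8)/14.8.
29.01·Km + 21.9 = 8.311·Km + 123, so (29.01 − 8.311)·Km = 123 − 21.9.
Km = 101.1/20.70 = 4.89 µM; then Vmax = 21.9(4.89+0.755)/0.755 = 164 μmol·min⁻¹.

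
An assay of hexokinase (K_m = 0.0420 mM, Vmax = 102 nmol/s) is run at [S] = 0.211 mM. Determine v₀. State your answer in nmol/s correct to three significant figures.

85.1 nmol/s

[S]/(Km+[S]) = 0.211/0.2530 = 0.8340, the fractional saturation.
v = 0.8340 × Vmax = 0.8340 × 102 = 85.1 nmol/s.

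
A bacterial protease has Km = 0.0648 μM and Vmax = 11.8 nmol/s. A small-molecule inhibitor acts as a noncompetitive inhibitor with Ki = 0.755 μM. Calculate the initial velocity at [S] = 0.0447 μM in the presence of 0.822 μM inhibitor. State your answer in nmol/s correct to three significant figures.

2.31 nmol/s

α = 1 + [I]/Ki = 1 + 0.822/0.755 = 2.089.
For a noncompetitive inhibitor, Vmax is reduced to Vmax/α while Km is unchanged: Km,app = 0.0648 μM, Vmax,app = 5.65 nmol/s.
v = Vmax,app·[S]/(Km,app + [S]) = 5.65 × 0.0447/(0.0648 + 0.0447) = 2.31 nmol/s.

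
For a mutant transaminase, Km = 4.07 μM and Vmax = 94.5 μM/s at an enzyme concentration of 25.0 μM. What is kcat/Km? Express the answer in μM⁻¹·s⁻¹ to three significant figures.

kcat = Vmax/[E]total = 94.5/25.0 = 3.78 s⁻¹.
kcat/Km = 3.78/4.07 = 0.929 μM⁻¹·s⁻¹.

0.929 μM⁻¹·s⁻¹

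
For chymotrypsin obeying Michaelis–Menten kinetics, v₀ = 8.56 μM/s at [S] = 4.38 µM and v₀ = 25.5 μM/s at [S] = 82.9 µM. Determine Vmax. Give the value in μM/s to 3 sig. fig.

In reciprocal form, 1/v = (Km/Vmax)·(1/[S]) + 1/Vmax. The two points give (1/[S], 1/v) = (0.2283, 0.1168) and (0.01206, 0.03922).
Slope = (0.1168 − 0.03922)/(0.2283 − 0.01206) = 0.3589; intercept = 0.1168 − 0.3589×0.2283 = 0.03489.
Vmax = 1/intercept = 28.7 μM/s; Km = slope × Vmax = 0.3589 × 28.7 = 10.3 µM.

28.7 μM/s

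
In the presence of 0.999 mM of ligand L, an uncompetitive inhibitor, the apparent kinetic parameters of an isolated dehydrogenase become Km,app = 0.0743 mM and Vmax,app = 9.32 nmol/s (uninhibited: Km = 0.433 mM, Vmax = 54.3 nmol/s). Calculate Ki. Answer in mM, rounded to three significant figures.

0.207 mM

Uncompetitive: Vmax,app = Vmax/α (and Km,app = Km/α) with α = 1 + [I]/Ki.
α = Vmax/Vmax,app = 54.3/9.32 = 5.826.
Since α = 1 + [I]/Ki, [I]/Ki = 5.826 − 1 = 4.826 and Ki = 0.999/4.826 = 0.207 mM.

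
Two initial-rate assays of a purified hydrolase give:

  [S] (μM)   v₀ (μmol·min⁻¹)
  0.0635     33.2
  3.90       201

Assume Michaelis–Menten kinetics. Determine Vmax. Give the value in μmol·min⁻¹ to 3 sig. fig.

219 μmol·min⁻¹

From v = Vmax[S]/(Km+[S]), each point gives Vmax = v(Km+[S])/[S].
Equating: 33.2(Km+0.0635)/0.0635 = 201(Km+3.90)/3.90.
522.8·Km + 33.2 = 51.54·Km + 201, so (522.8 − 51.54)·Km = 201 − 33.2.
Km = 167.8/471.3 = 0.356 μM; then Vmax = 33.2(0.356+0.0635)/0.0635 = 219 μmol·min⁻¹.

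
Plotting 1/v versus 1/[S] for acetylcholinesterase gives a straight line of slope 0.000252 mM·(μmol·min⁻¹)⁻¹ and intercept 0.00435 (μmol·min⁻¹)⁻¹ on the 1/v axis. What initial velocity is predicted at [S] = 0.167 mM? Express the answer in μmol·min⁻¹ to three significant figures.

171 μmol·min⁻¹

The y-intercept is 1/Vmax, so Vmax = 1/0.00435 = 230 μmol·min⁻¹.
The slope is Km/Vmax, so Km = 0.000252 × 230 = 0.0579 mM.
Then v = 230 × 0.167/(0.0579 + 0.167) = 171 μmol·min⁻¹.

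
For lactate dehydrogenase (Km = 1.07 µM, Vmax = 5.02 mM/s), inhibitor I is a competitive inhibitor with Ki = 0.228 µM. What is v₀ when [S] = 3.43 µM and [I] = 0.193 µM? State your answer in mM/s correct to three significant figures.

With α = 1 + [I]/Ki = 1 + 0.193/0.228 = 1.846, the competitive rate law is v = Vmax[S] / (αKm + [S]).
v = 5.02×3.43 / (1.846×1.07 + 3.43) = 17.22/5.406 = 3.19 mM/s.

3.19 mM/s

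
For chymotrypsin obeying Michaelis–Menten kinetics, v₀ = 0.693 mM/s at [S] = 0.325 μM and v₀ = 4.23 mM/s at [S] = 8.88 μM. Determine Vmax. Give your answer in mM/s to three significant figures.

From v = Vmax[S]/(Km+[S]), each point gives Vmax = v(Km+[S])/[S].
Equating: 0.693(Km+0.325)/0.325 = 4.23(Km+8.88)/8.88.
2.132·Km + 0.693 = 0.4764·Km + 4.23, so (2.132 − 0.4764)·Km = 4.23 − 0.693.
Km = 3.537/1.656 = 2.14 μM; then Vmax = 0.693(2.14+0.325)/0.325 = 5.25 mM/s.

5.25 mM/s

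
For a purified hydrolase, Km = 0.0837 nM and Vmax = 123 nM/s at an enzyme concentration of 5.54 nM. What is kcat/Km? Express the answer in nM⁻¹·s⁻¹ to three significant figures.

265 nM⁻¹·s⁻¹

kcat = Vmax/[E]total = 123/5.54 = 22.2 s⁻¹.
kcat/Km = 22.2/0.0837 = 265 nM⁻¹·s⁻¹.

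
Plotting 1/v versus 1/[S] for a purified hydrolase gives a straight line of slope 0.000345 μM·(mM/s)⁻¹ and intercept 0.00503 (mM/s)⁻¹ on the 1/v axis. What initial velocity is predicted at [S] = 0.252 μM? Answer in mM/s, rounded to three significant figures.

156 mM/s

The y-intercept is 1/Vmax, so Vmax = 1/0.00503 = 199 mM/s.
The slope is Km/Vmax, so Km = 0.000345 × 199 = 0.0686 μM.
Then v = 199 × 0.252/(0.0686 + 0.252) = 156 mM/s.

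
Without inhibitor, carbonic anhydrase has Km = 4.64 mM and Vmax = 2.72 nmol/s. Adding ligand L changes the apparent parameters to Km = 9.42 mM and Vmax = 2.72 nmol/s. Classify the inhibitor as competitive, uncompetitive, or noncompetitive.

competitive

Km increases (4.64 → 9.42 mM) while Vmax is unchanged — the hallmark of competitive inhibition.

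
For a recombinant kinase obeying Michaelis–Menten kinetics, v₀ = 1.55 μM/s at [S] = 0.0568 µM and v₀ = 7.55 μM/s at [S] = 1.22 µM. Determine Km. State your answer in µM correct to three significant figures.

From v = Vmax[S]/(Km+[S]), each point gives Vmax = v(Km+[S])/[S].
Equating: 1.55(Km+0.0568)/0.0568 = 7.55(Km+1.22)/1.22.
27.29·Km + 1.55 = 6.189·Km + 7.55, so (27.29 − 6.189)·Km = 7.55 − 1.55.
Km = 6.000/21.10 = 0.284 µM; then Vmax = 1.55(0.284+0.0568)/0.0568 = 9.31 μM/s.

0.284 µM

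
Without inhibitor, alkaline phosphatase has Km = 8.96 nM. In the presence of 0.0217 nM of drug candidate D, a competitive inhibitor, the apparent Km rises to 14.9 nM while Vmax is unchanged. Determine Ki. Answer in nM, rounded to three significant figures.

0.0327 nM

Competitive: Km,app = α·Km with α = 1 + [I]/Ki.
α = Km,app/Km = 14.9/8.96 = 1.663.
Since α = 1 + [I]/Ki, [I]/Ki = 1.663 − 1 = 0.6629 and Ki = 0.0217/0.6629 = 0.0327 nM.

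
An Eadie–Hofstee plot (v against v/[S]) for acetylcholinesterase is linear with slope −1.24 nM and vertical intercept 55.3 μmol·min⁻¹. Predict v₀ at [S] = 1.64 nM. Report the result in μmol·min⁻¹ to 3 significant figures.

In the Eadie–Hofstee form v = Vmax − Km·(v/[S]), the slope is −Km and the intercept is Vmax, so Km = 1.24 nM and Vmax = 55.3 μmol·min⁻¹.
v = 55.3 × 1.64/(1.24 + 1.64) = 31.5 μmol·min⁻¹.

31.5 μmol·min⁻¹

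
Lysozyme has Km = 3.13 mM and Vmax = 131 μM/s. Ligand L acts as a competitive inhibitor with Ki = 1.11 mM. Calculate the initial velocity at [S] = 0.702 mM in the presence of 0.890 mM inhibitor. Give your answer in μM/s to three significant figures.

14.5 μM/s

With α = 1 + [I]/Ki = 1 + 0.890/1.11 = 1.802, the competitive rate law is v = Vmax[S] / (αKm + [S]).
v = 131×0.702 / (1.802×3.13 + 0.702) = 91.96/6.342 = 14.5 μM/s.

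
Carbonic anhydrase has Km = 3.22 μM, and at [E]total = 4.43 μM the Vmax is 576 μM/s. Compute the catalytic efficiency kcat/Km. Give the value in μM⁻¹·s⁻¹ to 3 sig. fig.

kcat = Vmax/[E]total = 576/4.43 = 130 s⁻¹.
kcat/Km = 130/3.22 = 40.4 μM⁻¹·s⁻¹.

40.4 μM⁻¹·s⁻¹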